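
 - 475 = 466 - 941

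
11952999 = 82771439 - 70818440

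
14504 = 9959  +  4545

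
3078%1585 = 1493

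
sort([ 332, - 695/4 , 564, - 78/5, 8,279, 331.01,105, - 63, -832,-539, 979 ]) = [-832, - 539, - 695/4, - 63, - 78/5,8 , 105, 279,331.01 , 332, 564,  979] 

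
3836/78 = 1918/39 = 49.18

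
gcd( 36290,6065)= 5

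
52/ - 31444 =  - 13/7861 = - 0.00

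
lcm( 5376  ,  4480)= 26880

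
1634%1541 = 93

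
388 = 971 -583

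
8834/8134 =631/581  =  1.09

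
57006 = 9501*6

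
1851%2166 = 1851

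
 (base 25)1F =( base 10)40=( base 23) 1h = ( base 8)50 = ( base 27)1d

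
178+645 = 823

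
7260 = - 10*(-726)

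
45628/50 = 912 + 14/25 = 912.56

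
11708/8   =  1463 + 1/2 = 1463.50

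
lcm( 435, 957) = 4785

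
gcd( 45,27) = 9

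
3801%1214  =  159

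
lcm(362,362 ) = 362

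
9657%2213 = 805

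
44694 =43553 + 1141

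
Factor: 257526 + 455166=2^2*3^3 * 6599^1 = 712692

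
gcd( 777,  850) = 1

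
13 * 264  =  3432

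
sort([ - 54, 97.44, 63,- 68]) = [ - 68,-54,63, 97.44 ]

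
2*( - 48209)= - 96418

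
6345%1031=159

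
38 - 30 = 8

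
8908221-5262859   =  3645362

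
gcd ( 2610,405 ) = 45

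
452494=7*64642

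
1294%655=639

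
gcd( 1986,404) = 2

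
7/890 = 7/890 = 0.01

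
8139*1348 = 10971372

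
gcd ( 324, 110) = 2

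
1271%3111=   1271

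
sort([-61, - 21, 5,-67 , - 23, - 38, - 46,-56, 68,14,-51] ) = [-67, -61, - 56 , - 51, - 46,-38, - 23,-21, 5,14, 68] 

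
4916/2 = 2458 = 2458.00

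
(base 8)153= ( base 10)107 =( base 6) 255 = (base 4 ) 1223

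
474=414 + 60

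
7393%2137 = 982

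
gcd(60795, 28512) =9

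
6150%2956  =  238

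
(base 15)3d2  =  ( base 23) 1EL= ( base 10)872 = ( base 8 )1550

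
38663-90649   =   - 51986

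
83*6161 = 511363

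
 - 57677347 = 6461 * ( - 8927 )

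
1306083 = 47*27789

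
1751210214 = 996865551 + 754344663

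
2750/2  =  1375 = 1375.00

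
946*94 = 88924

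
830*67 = 55610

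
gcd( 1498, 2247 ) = 749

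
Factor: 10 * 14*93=2^2*3^1*5^1*7^1*31^1 = 13020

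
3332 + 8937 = 12269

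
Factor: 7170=2^1*3^1*5^1*239^1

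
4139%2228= 1911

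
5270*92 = 484840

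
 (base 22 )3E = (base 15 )55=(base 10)80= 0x50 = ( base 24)38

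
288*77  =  22176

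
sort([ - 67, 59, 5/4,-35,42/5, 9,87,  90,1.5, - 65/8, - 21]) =[- 67 , - 35,- 21, - 65/8, 5/4, 1.5, 42/5,9 , 59, 87, 90]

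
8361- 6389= 1972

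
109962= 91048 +18914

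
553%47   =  36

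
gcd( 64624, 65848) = 8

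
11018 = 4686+6332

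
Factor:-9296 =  - 2^4*7^1*83^1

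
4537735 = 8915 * 509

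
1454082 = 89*16338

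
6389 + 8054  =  14443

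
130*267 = 34710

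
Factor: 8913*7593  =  67676409 =3^2 * 2531^1*2971^1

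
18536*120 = 2224320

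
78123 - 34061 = 44062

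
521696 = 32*16303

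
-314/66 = -157/33 =-4.76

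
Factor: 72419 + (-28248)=44171 = 44171^1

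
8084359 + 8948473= 17032832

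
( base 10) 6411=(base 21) EB6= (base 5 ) 201121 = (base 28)84r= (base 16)190B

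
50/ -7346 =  - 1 + 3648/3673=- 0.01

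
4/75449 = 4/75449 = 0.00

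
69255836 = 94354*734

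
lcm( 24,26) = 312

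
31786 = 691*46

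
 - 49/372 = -1 + 323/372 = - 0.13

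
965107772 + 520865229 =1485973001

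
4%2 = 0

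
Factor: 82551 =3^1*7^1*3931^1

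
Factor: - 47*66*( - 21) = 2^1*3^2*7^1 * 11^1*47^1 = 65142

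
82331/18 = 4573 + 17/18 = 4573.94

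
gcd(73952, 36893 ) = 1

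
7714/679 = 1102/97 = 11.36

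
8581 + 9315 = 17896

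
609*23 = 14007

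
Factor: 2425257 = 3^2 * 269473^1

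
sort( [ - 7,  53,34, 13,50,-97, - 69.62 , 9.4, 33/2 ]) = [ - 97, - 69.62,  -  7, 9.4, 13, 33/2,  34, 50,  53 ]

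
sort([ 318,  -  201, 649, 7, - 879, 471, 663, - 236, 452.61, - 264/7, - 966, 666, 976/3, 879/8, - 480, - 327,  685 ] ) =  [  -  966, - 879,  -  480, - 327 , - 236, - 201, -264/7, 7, 879/8, 318 , 976/3,452.61, 471,  649,663, 666, 685] 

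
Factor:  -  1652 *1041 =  - 1719732=- 2^2*3^1*7^1*59^1*347^1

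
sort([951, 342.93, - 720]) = [ - 720,  342.93, 951 ]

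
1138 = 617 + 521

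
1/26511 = 1/26511= 0.00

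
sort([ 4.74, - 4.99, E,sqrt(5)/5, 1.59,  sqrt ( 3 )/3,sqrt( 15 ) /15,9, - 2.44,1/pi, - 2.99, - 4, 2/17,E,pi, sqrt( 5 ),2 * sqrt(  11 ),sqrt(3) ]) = [ - 4.99,-4, - 2.99,  -  2.44,2/17, sqrt(15)/15,1/pi , sqrt(5)/5, sqrt(3)/3,1.59, sqrt( 3 ),sqrt(5) , E,E,  pi,4.74 , 2 * sqrt(11), 9]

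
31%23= 8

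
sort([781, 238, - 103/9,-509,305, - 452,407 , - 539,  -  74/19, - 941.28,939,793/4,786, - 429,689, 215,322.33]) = [ - 941.28 , - 539, - 509,  -  452,  -  429,  -  103/9, -74/19,793/4, 215,  238,  305,322.33,407 , 689,781, 786 , 939]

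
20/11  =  20/11= 1.82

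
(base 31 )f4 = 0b111010101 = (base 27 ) ha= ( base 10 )469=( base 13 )2A1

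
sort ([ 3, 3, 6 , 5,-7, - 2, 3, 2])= [ -7,-2,2,3,3,3,5,6 ] 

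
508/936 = 127/234= 0.54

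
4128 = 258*16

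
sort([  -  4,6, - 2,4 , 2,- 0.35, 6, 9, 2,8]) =[-4 ,-2, - 0.35, 2, 2, 4,6, 6, 8,9] 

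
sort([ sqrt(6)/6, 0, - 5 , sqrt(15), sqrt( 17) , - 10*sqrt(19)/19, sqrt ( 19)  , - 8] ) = [-8,  -  5,- 10*sqrt(19)/19,0,sqrt(6)/6, sqrt( 15),sqrt( 17 ),sqrt(19 )] 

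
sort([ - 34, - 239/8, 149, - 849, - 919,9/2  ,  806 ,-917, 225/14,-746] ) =[ -919, - 917,-849,-746,-34,  -  239/8,9/2, 225/14,149,806]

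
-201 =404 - 605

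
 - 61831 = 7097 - 68928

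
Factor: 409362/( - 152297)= - 2^1 * 3^1*68227^1 * 152297^( - 1 ) 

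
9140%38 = 20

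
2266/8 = 1133/4 = 283.25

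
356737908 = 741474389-384736481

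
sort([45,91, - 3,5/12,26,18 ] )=[- 3 , 5/12 , 18,  26,45, 91 ] 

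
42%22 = 20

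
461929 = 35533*13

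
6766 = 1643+5123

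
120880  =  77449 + 43431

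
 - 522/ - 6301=522/6301 = 0.08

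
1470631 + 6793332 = 8263963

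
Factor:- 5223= - 3^1* 1741^1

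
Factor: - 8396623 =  -17^1*493919^1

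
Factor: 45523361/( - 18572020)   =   - 2^( - 2 )* 5^(  -  1)*13^2  *59^( - 1 ) *97^1*2777^1*15739^( - 1 )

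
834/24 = 34 + 3/4 = 34.75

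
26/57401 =26/57401 = 0.00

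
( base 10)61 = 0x3D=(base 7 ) 115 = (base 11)56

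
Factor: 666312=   2^3*3^1 * 27763^1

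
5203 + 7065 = 12268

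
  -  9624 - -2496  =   - 7128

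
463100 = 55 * 8420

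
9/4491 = 1/499 = 0.00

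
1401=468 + 933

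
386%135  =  116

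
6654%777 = 438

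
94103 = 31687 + 62416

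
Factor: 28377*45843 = 3^4* 7^1*37^1* 59^1*1051^1 = 1300886811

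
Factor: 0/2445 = 0  =  0^1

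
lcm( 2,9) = 18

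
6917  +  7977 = 14894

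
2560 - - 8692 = 11252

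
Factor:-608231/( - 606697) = 7^(-1 ) * 13^1* 61^1*113^(- 1 ) = 793/791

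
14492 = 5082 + 9410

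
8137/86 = 94+53/86 =94.62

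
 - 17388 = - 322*54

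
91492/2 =45746 =45746.00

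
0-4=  - 4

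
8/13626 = 4/6813=0.00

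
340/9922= 170/4961 = 0.03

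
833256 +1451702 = 2284958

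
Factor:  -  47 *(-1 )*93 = 3^1*31^1*47^1 = 4371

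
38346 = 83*462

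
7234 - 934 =6300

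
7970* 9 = 71730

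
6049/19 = 318 + 7/19  =  318.37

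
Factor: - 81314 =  - 2^1*109^1 * 373^1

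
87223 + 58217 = 145440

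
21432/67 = 319 + 59/67= 319.88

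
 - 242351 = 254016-496367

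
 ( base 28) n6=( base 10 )650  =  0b1010001010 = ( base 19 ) 1F4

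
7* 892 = 6244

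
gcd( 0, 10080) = 10080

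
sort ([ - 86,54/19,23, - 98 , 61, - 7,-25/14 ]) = [ - 98, - 86, - 7 ,-25/14, 54/19,23,61 ] 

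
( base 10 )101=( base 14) 73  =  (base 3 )10202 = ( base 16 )65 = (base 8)145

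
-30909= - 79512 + 48603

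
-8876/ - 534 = 4438/267 = 16.62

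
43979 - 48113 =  - 4134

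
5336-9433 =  - 4097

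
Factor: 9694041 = 3^1 * 7^1*31^1*14891^1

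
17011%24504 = 17011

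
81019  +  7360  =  88379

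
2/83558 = 1/41779 = 0.00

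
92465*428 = 39575020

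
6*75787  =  454722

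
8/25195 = 8/25195 =0.00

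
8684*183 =1589172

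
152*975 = 148200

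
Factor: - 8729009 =-449^1*19441^1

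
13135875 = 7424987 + 5710888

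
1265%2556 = 1265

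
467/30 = 467/30 =15.57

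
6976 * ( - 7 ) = -48832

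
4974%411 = 42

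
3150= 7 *450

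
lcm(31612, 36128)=252896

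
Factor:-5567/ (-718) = 2^ (-1)*19^1* 293^1 * 359^( - 1 )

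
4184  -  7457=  - 3273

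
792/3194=396/1597=0.25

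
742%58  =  46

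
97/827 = 97/827 = 0.12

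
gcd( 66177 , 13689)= 81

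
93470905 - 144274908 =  - 50804003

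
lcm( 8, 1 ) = 8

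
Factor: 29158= 2^1*61^1*239^1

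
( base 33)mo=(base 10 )750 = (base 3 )1000210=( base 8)1356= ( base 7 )2121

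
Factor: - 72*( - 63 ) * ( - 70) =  - 2^4 * 3^4*5^1*7^2 =-317520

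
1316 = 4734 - 3418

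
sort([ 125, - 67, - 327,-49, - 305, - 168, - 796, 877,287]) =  [ - 796,-327,-305 , - 168,  -  67,  -  49,125, 287, 877]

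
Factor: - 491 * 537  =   - 263667  =  - 3^1*179^1*491^1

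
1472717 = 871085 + 601632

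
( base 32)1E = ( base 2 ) 101110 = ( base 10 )46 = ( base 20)26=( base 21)24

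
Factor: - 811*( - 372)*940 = 2^4*3^1*5^1 * 31^1*47^1*811^1 = 283590480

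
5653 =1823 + 3830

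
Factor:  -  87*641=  - 55767 = - 3^1*29^1 * 641^1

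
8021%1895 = 441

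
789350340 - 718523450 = 70826890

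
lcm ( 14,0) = 0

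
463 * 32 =14816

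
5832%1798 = 438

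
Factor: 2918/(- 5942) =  - 1459/2971  =  -1459^1 * 2971^ ( - 1)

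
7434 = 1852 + 5582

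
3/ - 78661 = -1 + 78658/78661= - 0.00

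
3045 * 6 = 18270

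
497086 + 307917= 805003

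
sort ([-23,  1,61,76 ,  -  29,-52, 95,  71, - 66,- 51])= [  -  66, - 52,  -  51, - 29,-23,1,61, 71,76,95]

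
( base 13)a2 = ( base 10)132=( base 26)52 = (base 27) 4o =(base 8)204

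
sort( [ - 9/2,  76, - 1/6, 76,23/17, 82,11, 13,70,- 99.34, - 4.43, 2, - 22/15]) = [- 99.34, - 9/2, - 4.43,-22/15, - 1/6, 23/17, 2, 11, 13,70,  76, 76, 82]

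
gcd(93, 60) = 3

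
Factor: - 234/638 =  - 117/319  =  - 3^2*11^(-1)*13^1*29^( - 1)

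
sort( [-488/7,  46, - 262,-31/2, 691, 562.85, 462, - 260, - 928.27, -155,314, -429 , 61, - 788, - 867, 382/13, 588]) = [ - 928.27, - 867, - 788, - 429, - 262,  -  260, - 155 , - 488/7 , - 31/2, 382/13, 46,61, 314, 462,  562.85,588, 691]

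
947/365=2 + 217/365= 2.59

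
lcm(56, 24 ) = 168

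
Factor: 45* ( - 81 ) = -3645 = - 3^6*5^1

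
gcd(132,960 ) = 12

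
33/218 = 33/218= 0.15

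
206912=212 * 976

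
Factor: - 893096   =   - 2^3*111637^1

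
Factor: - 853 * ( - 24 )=2^3*3^1*853^1 = 20472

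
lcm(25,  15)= 75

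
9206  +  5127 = 14333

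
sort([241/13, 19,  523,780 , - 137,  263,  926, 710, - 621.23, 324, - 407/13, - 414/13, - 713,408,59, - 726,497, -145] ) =[ - 726,  -  713,-621.23, - 145, - 137, - 414/13,  -  407/13,241/13,19 , 59, 263,  324, 408,497,  523, 710 , 780, 926] 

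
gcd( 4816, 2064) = 688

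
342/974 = 171/487 = 0.35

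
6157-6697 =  - 540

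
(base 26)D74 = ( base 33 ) 87V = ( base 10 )8974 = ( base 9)13271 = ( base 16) 230e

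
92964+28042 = 121006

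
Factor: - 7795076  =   - 2^2*419^1*4651^1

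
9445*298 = 2814610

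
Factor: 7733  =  11^1*19^1 * 37^1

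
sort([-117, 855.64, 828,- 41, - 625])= [ - 625, - 117,-41, 828, 855.64 ] 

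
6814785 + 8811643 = 15626428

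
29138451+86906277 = 116044728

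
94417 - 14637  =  79780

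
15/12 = 1 + 1/4  =  1.25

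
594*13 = 7722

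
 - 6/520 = - 3/260 = - 0.01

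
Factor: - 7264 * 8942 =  - 64954688 = -2^6*17^1*227^1*263^1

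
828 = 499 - -329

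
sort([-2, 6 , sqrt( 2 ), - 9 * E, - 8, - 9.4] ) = [  -  9*E,-9.4 ,-8, - 2, sqrt(2), 6 ]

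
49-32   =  17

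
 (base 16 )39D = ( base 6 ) 4141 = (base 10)925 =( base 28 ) 151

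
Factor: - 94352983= - 94352983^1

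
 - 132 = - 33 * 4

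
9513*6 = 57078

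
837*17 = 14229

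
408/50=8 + 4/25 = 8.16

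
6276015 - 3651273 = 2624742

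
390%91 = 26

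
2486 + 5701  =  8187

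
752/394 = 1  +  179/197 = 1.91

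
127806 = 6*21301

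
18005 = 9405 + 8600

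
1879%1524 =355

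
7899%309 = 174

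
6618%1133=953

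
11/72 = 11/72 =0.15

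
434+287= 721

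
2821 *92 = 259532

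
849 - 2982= -2133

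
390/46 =8 + 11/23 = 8.48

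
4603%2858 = 1745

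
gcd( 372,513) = 3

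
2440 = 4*610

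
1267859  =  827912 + 439947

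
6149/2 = 3074+1/2 =3074.50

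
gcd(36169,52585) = 1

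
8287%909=106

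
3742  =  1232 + 2510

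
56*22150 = 1240400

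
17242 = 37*466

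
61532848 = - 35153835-  -  96686683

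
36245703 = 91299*397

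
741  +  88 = 829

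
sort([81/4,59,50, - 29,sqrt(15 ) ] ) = [-29,sqrt (15 ),81/4,50 , 59]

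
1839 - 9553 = -7714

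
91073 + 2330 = 93403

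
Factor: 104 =2^3*13^1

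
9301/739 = 12 + 433/739 = 12.59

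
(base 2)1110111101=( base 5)12312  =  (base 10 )957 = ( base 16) 3BD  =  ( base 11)7A0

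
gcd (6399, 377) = 1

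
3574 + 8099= 11673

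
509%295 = 214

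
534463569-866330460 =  - 331866891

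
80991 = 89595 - 8604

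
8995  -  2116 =6879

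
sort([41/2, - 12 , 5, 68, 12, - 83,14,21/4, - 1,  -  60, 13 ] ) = [ -83 , - 60, - 12,-1,  5 , 21/4,12 , 13,14, 41/2, 68 ]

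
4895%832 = 735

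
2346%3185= 2346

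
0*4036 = 0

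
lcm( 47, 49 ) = 2303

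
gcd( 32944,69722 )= 142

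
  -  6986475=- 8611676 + 1625201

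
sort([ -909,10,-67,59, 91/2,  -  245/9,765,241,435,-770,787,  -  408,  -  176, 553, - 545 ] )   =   [ - 909 , - 770, - 545, - 408, - 176,-67, - 245/9,10,91/2,59, 241,435, 553,765,787] 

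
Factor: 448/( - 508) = - 2^4*7^1*127^( - 1 ) = - 112/127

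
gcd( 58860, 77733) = 27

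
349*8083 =2820967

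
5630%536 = 270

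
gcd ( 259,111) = 37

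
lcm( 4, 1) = 4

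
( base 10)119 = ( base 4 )1313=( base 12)9B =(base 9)142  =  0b1110111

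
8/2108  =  2/527 = 0.00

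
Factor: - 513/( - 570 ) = 9/10 = 2^( - 1)*3^2*5^( - 1) 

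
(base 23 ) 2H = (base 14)47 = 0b111111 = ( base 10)63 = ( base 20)33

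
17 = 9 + 8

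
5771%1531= 1178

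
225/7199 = 225/7199 = 0.03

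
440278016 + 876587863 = 1316865879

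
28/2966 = 14/1483 =0.01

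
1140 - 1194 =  - 54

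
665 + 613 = 1278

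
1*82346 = 82346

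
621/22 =28+5/22= 28.23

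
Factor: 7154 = 2^1*7^2 * 73^1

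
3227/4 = 806 + 3/4= 806.75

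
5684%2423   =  838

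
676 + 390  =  1066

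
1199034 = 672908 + 526126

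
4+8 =12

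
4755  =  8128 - 3373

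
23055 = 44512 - 21457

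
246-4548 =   -  4302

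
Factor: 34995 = 3^1*5^1*2333^1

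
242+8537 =8779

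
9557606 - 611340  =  8946266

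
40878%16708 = 7462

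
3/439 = 3/439 =0.01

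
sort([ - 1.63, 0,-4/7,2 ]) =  [ - 1.63, - 4/7, 0,  2 ] 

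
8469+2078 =10547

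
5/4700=1/940 =0.00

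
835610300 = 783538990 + 52071310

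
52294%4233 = 1498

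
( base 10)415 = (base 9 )511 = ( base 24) h7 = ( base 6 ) 1531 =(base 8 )637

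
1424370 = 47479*30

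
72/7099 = 72/7099  =  0.01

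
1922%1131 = 791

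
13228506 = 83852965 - 70624459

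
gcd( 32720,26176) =6544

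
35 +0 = 35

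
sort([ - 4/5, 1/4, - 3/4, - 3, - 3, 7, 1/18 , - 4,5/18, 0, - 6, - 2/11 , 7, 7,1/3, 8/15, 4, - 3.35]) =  [ - 6, - 4, - 3.35, - 3, - 3, - 4/5, - 3/4, - 2/11, 0, 1/18, 1/4, 5/18 , 1/3,8/15,4,7,7, 7]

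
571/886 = 571/886 = 0.64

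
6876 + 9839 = 16715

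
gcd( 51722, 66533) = 1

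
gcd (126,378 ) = 126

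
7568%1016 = 456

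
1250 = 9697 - 8447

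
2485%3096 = 2485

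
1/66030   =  1/66030 = 0.00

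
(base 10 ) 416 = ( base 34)c8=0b110100000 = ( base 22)ik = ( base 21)JH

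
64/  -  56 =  - 2 + 6/7 = - 1.14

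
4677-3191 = 1486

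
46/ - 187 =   -  1+141/187 = -  0.25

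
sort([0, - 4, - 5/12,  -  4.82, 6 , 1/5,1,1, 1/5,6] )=[-4.82,  -  4, - 5/12,  0,1/5, 1/5 , 1, 1, 6,6 ] 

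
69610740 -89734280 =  - 20123540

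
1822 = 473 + 1349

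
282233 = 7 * 40319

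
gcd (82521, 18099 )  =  9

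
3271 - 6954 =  - 3683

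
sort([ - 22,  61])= [ - 22, 61]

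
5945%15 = 5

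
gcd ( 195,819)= 39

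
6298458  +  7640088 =13938546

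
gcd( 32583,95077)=1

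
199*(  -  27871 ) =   -  5546329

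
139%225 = 139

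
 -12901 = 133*(-97 ) 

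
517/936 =517/936 = 0.55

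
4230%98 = 16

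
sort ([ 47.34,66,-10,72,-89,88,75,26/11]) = [ - 89, - 10,26/11, 47.34,  66,72 , 75,88 ] 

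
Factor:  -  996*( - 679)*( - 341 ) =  - 2^2*3^1*7^1*11^1*31^1*83^1*  97^1 = - 230612844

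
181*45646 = 8261926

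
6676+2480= 9156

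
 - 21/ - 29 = 21/29 = 0.72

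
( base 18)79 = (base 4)2013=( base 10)135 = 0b10000111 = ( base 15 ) 90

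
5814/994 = 5 + 422/497=5.85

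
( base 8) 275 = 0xbd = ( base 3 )21000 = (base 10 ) 189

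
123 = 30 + 93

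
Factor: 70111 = 70111^1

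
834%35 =29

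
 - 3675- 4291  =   - 7966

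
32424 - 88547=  - 56123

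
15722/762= 20  +  241/381=   20.63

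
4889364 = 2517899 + 2371465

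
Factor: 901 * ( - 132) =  - 2^2*3^1 * 11^1 * 17^1*53^1 = - 118932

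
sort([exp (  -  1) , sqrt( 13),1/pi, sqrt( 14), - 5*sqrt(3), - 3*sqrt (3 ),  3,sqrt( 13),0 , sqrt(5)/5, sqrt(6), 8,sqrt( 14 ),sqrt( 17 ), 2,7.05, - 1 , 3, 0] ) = [ - 5*sqrt(3), - 3*sqrt( 3), - 1,0,  0, 1/pi,  exp ( - 1), sqrt(5)/5,2,sqrt( 6),3,  3, sqrt( 13 ),  sqrt( 13 ),sqrt(14 ) , sqrt ( 14 ),sqrt(17 ),7.05, 8]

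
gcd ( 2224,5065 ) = 1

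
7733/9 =859 + 2/9= 859.22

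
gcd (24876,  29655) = 9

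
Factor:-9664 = - 2^6*151^1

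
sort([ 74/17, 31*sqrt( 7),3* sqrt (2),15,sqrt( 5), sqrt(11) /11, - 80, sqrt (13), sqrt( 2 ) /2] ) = [ - 80 , sqrt( 11)/11, sqrt(2)/2,sqrt (5) , sqrt( 13 ), 3*sqrt( 2), 74/17,15, 31* sqrt( 7 )] 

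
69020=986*70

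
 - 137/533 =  - 137/533 = -  0.26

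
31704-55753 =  - 24049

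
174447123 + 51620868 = 226067991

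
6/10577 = 6/10577 = 0.00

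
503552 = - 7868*( - 64)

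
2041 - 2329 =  - 288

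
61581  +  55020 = 116601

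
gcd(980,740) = 20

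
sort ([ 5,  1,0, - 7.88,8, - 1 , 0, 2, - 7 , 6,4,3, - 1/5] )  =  [  -  7.88,  -  7,-1, - 1/5, 0,  0,  1, 2,3, 4, 5, 6, 8]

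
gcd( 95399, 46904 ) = 1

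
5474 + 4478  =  9952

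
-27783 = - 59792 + 32009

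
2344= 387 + 1957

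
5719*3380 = 19330220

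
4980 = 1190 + 3790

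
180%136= 44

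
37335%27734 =9601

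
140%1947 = 140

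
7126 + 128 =7254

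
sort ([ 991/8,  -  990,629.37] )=[ - 990, 991/8, 629.37] 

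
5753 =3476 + 2277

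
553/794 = 553/794 = 0.70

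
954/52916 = 477/26458 = 0.02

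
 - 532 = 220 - 752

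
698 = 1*698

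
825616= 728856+96760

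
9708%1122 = 732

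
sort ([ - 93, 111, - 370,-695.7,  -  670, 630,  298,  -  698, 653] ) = [ - 698, - 695.7, - 670, - 370, - 93, 111, 298, 630,  653]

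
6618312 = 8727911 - 2109599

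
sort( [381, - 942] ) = [-942,381] 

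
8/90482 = 4/45241= 0.00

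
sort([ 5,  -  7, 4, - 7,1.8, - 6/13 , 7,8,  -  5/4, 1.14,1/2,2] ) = [  -  7, - 7,  -  5/4, - 6/13, 1/2,1.14, 1.8,2,4,5,7, 8 ]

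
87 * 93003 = 8091261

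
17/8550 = 17/8550 = 0.00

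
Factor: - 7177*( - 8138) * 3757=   219432942482 =2^1*13^2 * 17^2*313^1*7177^1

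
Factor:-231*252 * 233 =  - 2^2* 3^3*7^2*11^1*233^1  =  - 13563396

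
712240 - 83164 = 629076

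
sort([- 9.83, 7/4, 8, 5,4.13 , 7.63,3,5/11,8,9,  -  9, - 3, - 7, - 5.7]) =[ - 9.83 , - 9, - 7, - 5.7, - 3,5/11 , 7/4, 3,4.13 , 5, 7.63, 8,8,9 ] 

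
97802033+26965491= 124767524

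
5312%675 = 587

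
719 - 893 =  - 174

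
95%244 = 95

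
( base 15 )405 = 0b1110001001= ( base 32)S9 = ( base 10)905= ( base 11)753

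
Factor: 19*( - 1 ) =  - 19= -19^1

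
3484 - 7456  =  -3972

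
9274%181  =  43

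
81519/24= 27173/8=3396.62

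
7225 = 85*85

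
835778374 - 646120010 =189658364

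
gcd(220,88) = 44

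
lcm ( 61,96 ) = 5856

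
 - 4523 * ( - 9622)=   43520306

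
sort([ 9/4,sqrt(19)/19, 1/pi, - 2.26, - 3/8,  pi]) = [ - 2.26, - 3/8,sqrt( 19)/19,1/pi,  9/4, pi ] 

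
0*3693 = 0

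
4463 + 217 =4680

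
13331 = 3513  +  9818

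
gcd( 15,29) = 1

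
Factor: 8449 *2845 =24037405 = 5^1*7^1 * 17^1*71^1*569^1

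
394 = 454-60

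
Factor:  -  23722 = -2^1*29^1*409^1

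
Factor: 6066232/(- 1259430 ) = -2^2*3^( - 1 )*5^(-1 )*41981^(  -  1 )*758279^1 = -  3033116/629715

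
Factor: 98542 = 2^1 * 29^1*1699^1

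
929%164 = 109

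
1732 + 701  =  2433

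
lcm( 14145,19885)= 1372065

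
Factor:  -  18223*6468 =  - 117866364 = -  2^2*3^1*7^2*11^1 *18223^1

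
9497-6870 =2627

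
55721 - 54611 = 1110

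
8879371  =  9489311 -609940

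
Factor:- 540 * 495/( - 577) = 267300/577 = 2^2*3^5*5^2*11^1*577^(-1)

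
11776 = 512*23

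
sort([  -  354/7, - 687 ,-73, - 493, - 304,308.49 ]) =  [ - 687, - 493 , - 304, - 73,  -  354/7, 308.49]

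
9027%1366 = 831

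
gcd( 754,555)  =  1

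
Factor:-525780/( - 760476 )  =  345/499 = 3^1*5^1*23^1*499^( - 1 ) 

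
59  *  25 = 1475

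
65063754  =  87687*742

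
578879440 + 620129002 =1199008442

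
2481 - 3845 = -1364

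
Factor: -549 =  - 3^2*61^1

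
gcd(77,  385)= 77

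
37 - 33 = 4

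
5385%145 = 20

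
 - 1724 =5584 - 7308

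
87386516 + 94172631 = 181559147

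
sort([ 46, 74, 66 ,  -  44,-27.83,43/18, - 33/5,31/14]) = [ - 44,-27.83,  -  33/5,31/14, 43/18,46, 66, 74] 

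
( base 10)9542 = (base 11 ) 7195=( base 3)111002102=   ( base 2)10010101000110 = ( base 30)AI2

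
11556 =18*642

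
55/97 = 55/97 = 0.57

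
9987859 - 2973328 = 7014531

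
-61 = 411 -472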